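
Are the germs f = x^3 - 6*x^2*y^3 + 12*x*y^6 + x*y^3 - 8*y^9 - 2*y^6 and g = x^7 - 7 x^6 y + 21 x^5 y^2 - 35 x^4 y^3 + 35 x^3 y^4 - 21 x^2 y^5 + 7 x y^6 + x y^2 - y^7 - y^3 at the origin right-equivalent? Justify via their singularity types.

No.

The Hessian of f at 0 has rank 0. Corank 2; j^3 = x^3 is a perfect cube, so E-series; the 4-jet and mu = 7 give E_7. The Hessian of g at 0 has rank 0. Corank 2; j^3 = y^2*(x - y) has shape L^2 M (L != M), so D-series; mu = 8 gives D_8. f is E_7 but g is D_8, hence not right-equivalent.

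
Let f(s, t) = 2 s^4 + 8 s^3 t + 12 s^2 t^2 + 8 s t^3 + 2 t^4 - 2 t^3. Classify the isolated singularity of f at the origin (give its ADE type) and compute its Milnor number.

The Hessian of f at 0 is [[0, 0], [0, 0]] with rank 0, so corank 2. A Groebner basis of the Jacobian ideal J(f) in C{s,t} is {s^3 + 3*s^2*t, t^2}; counting standard monomials gives mu = 6. Corank 2; j^3 = -2*t^3 is a perfect cube, so E-series; the 4-jet and mu = 6 give E_6.

Type E_{6}, Milnor number mu = 6.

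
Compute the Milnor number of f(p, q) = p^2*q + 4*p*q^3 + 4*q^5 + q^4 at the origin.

5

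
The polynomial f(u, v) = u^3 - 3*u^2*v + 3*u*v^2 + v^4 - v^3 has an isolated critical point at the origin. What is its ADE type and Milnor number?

The Hessian of f at 0 is [[0, 0], [0, 0]] with rank 0, so corank 2. A Groebner basis of the Jacobian ideal J(f) in C{u,v} is {v^3, u^2 - 2*u*v + v^2}; counting standard monomials gives mu = 6. Corank 2; j^3 = (u - v)^3 is a perfect cube, so E-series; the 4-jet and mu = 6 give E_6.

Type E_6, Milnor number mu = 6.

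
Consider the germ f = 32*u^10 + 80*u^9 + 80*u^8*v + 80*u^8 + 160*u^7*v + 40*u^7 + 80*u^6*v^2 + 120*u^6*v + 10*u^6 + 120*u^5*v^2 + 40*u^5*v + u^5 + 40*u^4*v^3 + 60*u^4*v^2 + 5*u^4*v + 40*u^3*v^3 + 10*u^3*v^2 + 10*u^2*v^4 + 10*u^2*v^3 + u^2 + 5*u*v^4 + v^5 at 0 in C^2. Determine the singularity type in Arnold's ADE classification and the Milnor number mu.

The Hessian of f at 0 has rank 1. Corank 1: A-series; mu = 4 gives A_4.

Type A4, Milnor number mu = 4.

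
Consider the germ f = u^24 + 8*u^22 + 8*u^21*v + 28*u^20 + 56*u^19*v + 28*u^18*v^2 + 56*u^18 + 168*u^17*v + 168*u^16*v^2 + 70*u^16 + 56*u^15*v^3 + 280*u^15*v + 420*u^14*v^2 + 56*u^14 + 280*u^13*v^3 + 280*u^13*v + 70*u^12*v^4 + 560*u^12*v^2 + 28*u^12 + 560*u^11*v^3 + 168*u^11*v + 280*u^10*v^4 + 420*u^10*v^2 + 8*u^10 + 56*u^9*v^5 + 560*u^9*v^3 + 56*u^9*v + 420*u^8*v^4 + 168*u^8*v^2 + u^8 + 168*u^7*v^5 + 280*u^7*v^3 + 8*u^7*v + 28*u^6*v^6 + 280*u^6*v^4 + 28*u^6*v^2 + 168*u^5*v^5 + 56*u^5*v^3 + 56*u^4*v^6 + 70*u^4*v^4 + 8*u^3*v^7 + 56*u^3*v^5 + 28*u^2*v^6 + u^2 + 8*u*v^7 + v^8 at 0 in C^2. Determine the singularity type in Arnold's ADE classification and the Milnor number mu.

The Hessian of f at 0 has rank 1. Corank 1: A-series; mu = 7 gives A_7.

Type A_{7}, Milnor number mu = 7.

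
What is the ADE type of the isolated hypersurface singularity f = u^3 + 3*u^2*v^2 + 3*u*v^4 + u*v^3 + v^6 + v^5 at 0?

E_7

The Hessian of f at 0 has rank 0. Corank 2; j^3 = u^3 is a perfect cube, so E-series; the 4-jet and mu = 7 give E_7.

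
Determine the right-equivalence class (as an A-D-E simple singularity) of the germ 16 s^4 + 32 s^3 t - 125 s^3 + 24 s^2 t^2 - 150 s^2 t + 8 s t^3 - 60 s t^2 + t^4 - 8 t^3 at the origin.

E_6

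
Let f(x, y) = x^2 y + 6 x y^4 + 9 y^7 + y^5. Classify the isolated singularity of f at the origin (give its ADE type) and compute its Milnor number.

Type D6, Milnor number mu = 6.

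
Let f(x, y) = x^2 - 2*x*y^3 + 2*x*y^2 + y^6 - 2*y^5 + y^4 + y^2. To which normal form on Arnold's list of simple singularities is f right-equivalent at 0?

A_1

The Hessian of f at 0 is [[2, 0], [0, 2]] with rank 2, so corank 0. A Groebner basis of the Jacobian ideal J(f) in C{x,y} is {x, y}; counting standard monomials gives mu = 1. Corank 0: nondegenerate Morse point, so A_1.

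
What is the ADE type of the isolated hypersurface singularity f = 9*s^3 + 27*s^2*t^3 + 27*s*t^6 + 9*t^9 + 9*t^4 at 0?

E6

The Hessian of f at 0 is [[0, 0], [0, 0]] with rank 0, so corank 2. A Groebner basis of the Jacobian ideal J(f) in C{s,t} is {t^3, s^2}; counting standard monomials gives mu = 6. Corank 2; j^3 = 9*s^3 is a perfect cube, so E-series; the 4-jet and mu = 6 give E_6.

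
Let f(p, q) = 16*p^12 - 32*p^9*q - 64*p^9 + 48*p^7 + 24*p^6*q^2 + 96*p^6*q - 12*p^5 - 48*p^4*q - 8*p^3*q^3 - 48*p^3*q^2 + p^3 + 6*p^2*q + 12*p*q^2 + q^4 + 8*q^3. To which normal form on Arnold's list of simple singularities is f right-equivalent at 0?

E_{6}

The Hessian of f at 0 is [[0, 0], [0, 0]] with rank 0, so corank 2. A Groebner basis of the Jacobian ideal J(f) in C{p,q} is {q^3, p^2 + 4*p*q + 4*q^2}; counting standard monomials gives mu = 6. Corank 2; j^3 = (p + 2*q)^3 is a perfect cube, so E-series; the 4-jet and mu = 6 give E_6.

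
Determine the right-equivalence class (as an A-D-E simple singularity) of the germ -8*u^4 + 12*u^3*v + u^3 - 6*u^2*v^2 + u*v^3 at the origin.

E_7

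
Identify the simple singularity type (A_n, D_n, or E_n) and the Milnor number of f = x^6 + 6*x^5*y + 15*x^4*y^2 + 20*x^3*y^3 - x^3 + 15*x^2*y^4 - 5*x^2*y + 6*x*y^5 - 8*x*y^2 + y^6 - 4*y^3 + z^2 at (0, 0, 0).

The Hessian of f at 0 has rank 1. Corank 2; j^3 = -(x + y)*(x + 2*y)^2 has shape L^2 M (L != M), so D-series; mu = 7 gives D_7.

Type D_7, Milnor number mu = 7.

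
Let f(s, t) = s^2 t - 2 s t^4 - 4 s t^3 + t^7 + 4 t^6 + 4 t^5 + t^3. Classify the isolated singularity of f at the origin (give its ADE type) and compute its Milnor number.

Type D_4, Milnor number mu = 4.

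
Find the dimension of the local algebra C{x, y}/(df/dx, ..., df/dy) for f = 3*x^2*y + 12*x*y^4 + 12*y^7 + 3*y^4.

5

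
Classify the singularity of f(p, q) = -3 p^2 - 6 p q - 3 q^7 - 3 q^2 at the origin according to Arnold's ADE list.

The Hessian of f at 0 has rank 1. Corank 1: A-series; mu = 6 gives A_6.

A6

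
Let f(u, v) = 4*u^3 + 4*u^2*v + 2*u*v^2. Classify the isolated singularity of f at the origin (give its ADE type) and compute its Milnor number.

The Hessian of f at 0 has rank 0. Corank 2; j^3 = 2*u*(2*u^2 + 2*u*v + v^2) splits into three distinct lines over C (the quadratic factor has nonzero discriminant), so D_4.

Type D4, Milnor number mu = 4.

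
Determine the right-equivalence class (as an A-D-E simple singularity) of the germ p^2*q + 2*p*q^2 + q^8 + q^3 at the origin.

D9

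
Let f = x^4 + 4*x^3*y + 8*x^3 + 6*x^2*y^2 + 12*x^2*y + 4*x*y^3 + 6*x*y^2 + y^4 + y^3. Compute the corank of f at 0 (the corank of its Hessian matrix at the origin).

2

The Hessian at 0 is [[0, 0], [0, 0]] of rank 0; hence corank 2.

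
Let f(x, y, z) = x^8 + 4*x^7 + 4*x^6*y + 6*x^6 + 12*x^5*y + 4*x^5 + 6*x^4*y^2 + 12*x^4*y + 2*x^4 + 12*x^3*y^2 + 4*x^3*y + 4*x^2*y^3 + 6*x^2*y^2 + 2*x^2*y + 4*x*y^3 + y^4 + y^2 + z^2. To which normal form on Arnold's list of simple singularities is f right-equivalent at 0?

A_{3}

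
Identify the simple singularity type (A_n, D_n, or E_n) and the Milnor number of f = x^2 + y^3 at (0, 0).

Type A_{2}, Milnor number mu = 2.

The Hessian of f at 0 has rank 1. Corank 1: A-series; mu = 2 gives A_2.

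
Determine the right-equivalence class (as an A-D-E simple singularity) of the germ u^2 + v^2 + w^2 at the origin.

A1

The Hessian of f at 0 has rank 3. Corank 0: nondegenerate Morse point, so A_1.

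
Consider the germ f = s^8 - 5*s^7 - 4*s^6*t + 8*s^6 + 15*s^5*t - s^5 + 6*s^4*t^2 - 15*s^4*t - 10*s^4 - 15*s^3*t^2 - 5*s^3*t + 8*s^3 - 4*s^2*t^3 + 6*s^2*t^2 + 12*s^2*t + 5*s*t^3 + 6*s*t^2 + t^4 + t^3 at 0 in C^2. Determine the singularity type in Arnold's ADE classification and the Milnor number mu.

Type E7, Milnor number mu = 7.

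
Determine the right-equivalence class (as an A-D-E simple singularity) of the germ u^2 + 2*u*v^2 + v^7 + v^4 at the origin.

A6

The Hessian of f at 0 is [[2, 0], [0, 0]] with rank 1, so corank 1. A Groebner basis of the Jacobian ideal J(f) in C{u,v} is {u^3, u + v^2}; counting standard monomials gives mu = 6. Corank 1: A-series; mu = 6 gives A_6.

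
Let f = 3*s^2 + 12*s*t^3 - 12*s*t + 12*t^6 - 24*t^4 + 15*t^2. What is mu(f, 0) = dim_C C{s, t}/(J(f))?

The Hessian of f at 0 has rank 2. Corank 0: nondegenerate Morse point, so A_1.

1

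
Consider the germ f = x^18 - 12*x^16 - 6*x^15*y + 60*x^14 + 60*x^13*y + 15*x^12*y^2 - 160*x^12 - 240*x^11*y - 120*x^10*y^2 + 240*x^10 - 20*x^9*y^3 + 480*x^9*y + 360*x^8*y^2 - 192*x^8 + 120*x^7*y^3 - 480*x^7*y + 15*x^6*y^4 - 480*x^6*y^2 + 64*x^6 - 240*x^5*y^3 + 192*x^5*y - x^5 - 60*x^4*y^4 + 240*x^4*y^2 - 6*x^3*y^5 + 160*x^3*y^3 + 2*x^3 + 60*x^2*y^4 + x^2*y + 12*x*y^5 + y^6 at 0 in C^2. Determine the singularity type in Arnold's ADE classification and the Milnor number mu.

Type D7, Milnor number mu = 7.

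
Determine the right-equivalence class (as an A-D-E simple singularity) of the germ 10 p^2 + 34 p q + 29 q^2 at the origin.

The Hessian of f at 0 has rank 2. Corank 0: nondegenerate Morse point, so A_1.

A_{1}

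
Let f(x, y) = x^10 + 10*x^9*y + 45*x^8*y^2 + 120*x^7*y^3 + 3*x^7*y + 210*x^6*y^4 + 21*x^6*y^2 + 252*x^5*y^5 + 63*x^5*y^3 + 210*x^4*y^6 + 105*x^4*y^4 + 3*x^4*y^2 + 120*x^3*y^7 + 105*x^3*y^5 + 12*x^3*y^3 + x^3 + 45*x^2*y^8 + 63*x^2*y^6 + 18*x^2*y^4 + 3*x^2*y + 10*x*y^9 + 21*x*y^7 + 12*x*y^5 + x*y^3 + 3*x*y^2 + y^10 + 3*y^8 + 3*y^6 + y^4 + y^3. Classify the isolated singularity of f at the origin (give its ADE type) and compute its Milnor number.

Type E_{7}, Milnor number mu = 7.

The Hessian of f at 0 is [[0, 0], [0, 0]] with rank 0, so corank 2. A Groebner basis of the Jacobian ideal J(f) in C{x,y} is {x^3 + 3*x^2*y + 6*x^2 + 12*x*y + 6*y^2, -3*x^2 + x*y^2 - 6*x*y - 3*y^2, 3*x^2 + 6*x*y + y^3 + 3*y^2}; counting standard monomials gives mu = 7. Corank 2; j^3 = (x + y)^3 is a perfect cube, so E-series; the 4-jet and mu = 7 give E_7.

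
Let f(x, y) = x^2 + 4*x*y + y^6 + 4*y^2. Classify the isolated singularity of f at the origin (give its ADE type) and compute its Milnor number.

Type A_{5}, Milnor number mu = 5.

The Hessian of f at 0 has rank 1. Corank 1: A-series; mu = 5 gives A_5.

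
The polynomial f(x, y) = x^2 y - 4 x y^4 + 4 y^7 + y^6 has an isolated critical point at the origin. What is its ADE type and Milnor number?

Type D7, Milnor number mu = 7.

The Hessian of f at 0 is [[0, 0], [0, 0]] with rank 0, so corank 2. A Groebner basis of the Jacobian ideal J(f) in C{x,y} is {-x*y/2 + y^4, x^3, x^2*y, x^2/3 + x*y^2}; counting standard monomials gives mu = 7. Corank 2; j^3 = x^2*y has shape L^2 M (L != M), so D-series; mu = 7 gives D_7.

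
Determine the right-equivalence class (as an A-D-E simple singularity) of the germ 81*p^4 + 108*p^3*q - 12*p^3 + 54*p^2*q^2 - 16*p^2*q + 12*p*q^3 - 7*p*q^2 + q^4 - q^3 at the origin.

D_5

The Hessian of f at 0 has rank 0. Corank 2; j^3 = -(2*p + q)^2*(3*p + q) has shape L^2 M (L != M), so D-series; mu = 5 gives D_5.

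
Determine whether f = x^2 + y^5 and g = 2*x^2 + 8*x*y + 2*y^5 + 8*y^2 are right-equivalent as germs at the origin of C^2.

The Hessian of f at 0 has rank 1. Corank 1: A-series; mu = 4 gives A_4. The Hessian of g at 0 has rank 1. Corank 1: A-series; mu = 4 gives A_4. Both have type A_4, hence right-equivalent.

Yes.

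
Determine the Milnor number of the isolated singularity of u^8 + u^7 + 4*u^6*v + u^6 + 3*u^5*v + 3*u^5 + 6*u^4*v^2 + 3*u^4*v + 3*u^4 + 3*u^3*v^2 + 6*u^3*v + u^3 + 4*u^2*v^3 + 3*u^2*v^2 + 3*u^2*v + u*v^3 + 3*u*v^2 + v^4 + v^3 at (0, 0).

The Hessian of f at 0 has rank 0. Corank 2; j^3 = (u + v)^3 is a perfect cube, so E-series; the 4-jet and mu = 7 give E_7.

7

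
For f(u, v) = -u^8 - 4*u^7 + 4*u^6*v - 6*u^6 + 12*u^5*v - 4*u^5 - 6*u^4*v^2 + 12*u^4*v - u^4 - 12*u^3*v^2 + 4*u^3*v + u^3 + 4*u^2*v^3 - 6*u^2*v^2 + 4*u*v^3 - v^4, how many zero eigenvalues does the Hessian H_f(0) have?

2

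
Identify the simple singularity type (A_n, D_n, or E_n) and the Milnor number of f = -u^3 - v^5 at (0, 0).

The Hessian of f at 0 has rank 0. Corank 2; j^3 = -u^3 is a perfect cube, so E-series; the 5-jet and mu = 8 give E_8.

Type E_{8}, Milnor number mu = 8.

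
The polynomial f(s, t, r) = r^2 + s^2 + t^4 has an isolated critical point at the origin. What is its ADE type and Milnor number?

Type A3, Milnor number mu = 3.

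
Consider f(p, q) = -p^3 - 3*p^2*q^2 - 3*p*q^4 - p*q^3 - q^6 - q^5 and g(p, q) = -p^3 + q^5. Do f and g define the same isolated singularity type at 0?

No.

The Hessian of f at 0 has rank 0. Corank 2; j^3 = -p^3 is a perfect cube, so E-series; the 4-jet and mu = 7 give E_7. The Hessian of g at 0 has rank 0. Corank 2; j^3 = -p^3 is a perfect cube, so E-series; the 5-jet and mu = 8 give E_8. f is E_7 but g is E_8, hence not right-equivalent.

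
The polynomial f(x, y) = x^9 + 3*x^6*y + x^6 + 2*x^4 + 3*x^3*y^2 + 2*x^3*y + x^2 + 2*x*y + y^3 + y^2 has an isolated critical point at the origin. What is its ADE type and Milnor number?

The Hessian of f at 0 is [[2, 2], [2, 2]] with rank 1, so corank 1. A Groebner basis of the Jacobian ideal J(f) in C{x,y} is {y^2, x + y}; counting standard monomials gives mu = 2. Corank 1: A-series; mu = 2 gives A_2.

Type A_{2}, Milnor number mu = 2.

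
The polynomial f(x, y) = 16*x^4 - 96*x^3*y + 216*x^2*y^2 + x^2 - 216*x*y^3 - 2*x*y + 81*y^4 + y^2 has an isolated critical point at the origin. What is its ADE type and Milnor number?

The Hessian of f at 0 has rank 1. Corank 1: A-series; mu = 3 gives A_3.

Type A_{3}, Milnor number mu = 3.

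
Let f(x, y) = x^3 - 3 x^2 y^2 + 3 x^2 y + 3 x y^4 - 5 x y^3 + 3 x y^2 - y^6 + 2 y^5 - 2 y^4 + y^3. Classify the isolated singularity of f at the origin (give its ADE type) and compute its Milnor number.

The Hessian of f at 0 has rank 0. Corank 2; j^3 = (x + y)^3 is a perfect cube, so E-series; the 4-jet and mu = 7 give E_7.

Type E_{7}, Milnor number mu = 7.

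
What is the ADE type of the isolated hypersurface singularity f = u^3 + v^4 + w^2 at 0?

The Hessian of f at 0 has rank 1. Corank 2; j^3 = u^3 is a perfect cube, so E-series; the 4-jet and mu = 6 give E_6.

E6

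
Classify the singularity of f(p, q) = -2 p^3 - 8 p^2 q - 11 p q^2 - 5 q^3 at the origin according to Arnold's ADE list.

The Hessian of f at 0 is [[0, 0], [0, 0]] with rank 0, so corank 2. A Groebner basis of the Jacobian ideal J(f) in C{p,q} is {q^3, p^2 + q^2/2, p*q + q^2/2}; counting standard monomials gives mu = 4. Corank 2; j^3 = -(p + q)*(2*p^2 + 6*p*q + 5*q^2) splits into three distinct lines over C (the quadratic factor has nonzero discriminant), so D_4.

D_{4}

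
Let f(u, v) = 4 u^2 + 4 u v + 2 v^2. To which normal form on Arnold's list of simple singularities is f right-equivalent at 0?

A1

The Hessian of f at 0 has rank 2. Corank 0: nondegenerate Morse point, so A_1.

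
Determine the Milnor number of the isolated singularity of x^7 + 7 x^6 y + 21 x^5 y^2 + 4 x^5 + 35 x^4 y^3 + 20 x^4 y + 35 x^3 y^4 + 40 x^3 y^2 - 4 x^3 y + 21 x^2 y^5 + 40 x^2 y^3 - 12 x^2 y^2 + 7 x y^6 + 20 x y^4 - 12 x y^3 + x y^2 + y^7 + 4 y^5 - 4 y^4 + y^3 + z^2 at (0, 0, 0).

8

The Hessian of f at 0 has rank 1. Corank 2; j^3 = y^2*(x + y) has shape L^2 M (L != M), so D-series; mu = 8 gives D_8.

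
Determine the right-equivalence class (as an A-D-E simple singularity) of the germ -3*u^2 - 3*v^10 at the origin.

The Hessian of f at 0 is [[-6, 0], [0, 0]] with rank 1, so corank 1. A Groebner basis of the Jacobian ideal J(f) in C{u,v} is {v^9, u}; counting standard monomials gives mu = 9. Corank 1: A-series; mu = 9 gives A_9.

A9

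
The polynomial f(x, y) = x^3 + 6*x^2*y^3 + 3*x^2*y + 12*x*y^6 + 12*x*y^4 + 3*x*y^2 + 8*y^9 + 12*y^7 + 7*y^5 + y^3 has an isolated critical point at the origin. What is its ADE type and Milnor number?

The Hessian of f at 0 is [[0, 0], [0, 0]] with rank 0, so corank 2. A Groebner basis of the Jacobian ideal J(f) in C{x,y} is {x^2/4 + x*y^3 + x*y/2 + y^2/4, y^4, x^3 - 3*x*y^2 - 2*y^3, x^2*y + 2*x*y^2 + y^3}; counting standard monomials gives mu = 8. Corank 2; j^3 = (x + y)^3 is a perfect cube, so E-series; the 5-jet and mu = 8 give E_8.

Type E_{8}, Milnor number mu = 8.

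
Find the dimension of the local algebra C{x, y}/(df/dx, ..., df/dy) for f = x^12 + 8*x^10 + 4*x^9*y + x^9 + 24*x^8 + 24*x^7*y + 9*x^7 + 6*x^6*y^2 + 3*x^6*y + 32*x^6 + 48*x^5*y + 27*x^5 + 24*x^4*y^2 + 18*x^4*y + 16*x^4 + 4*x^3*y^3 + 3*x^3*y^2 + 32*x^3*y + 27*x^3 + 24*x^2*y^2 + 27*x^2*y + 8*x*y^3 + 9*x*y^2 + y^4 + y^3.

The Hessian of f at 0 is [[0, 0], [0, 0]] with rank 0, so corank 2. A Groebner basis of the Jacobian ideal J(f) in C{x,y} is {y^4, x*y^2 + 7*y^3/18, x^2 + 2*x*y/3 + y^2/9}; counting standard monomials gives mu = 6. Corank 2; j^3 = (3*x + y)^3 is a perfect cube, so E-series; the 4-jet and mu = 6 give E_6.

6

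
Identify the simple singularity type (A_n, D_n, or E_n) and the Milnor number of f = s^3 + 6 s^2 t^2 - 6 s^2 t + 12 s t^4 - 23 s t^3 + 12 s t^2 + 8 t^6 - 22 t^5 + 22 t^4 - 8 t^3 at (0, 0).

Type E7, Milnor number mu = 7.

The Hessian of f at 0 has rank 0. Corank 2; j^3 = (s - 2*t)^3 is a perfect cube, so E-series; the 4-jet and mu = 7 give E_7.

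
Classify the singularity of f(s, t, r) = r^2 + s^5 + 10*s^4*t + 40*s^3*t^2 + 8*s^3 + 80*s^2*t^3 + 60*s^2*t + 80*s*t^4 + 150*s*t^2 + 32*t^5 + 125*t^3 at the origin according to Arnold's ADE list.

The Hessian of f at 0 has rank 1. Corank 2; j^3 = (2*s + 5*t)^3 is a perfect cube, so E-series; the 5-jet and mu = 8 give E_8.

E_8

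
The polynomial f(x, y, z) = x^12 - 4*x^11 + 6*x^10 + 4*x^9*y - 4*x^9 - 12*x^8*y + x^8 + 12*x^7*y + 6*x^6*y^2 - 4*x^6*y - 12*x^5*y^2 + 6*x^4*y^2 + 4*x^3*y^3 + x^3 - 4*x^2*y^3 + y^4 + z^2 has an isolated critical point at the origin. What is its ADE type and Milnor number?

Type E_6, Milnor number mu = 6.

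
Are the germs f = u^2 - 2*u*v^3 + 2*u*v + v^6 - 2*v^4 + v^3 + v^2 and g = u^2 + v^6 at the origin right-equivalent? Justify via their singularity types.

The Hessian of f at 0 has rank 1. Corank 1: A-series; mu = 2 gives A_2. The Hessian of g at 0 has rank 1. Corank 1: A-series; mu = 5 gives A_5. f is A_2 but g is A_5, hence not right-equivalent.

No.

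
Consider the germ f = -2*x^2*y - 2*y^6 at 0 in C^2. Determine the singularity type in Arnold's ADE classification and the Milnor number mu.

The Hessian of f at 0 has rank 0. Corank 2; j^3 = -2*x^2*y has shape L^2 M (L != M), so D-series; mu = 7 gives D_7.

Type D7, Milnor number mu = 7.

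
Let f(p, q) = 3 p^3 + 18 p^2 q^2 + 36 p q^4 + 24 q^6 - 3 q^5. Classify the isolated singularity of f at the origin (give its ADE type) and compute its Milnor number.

Type E8, Milnor number mu = 8.

The Hessian of f at 0 is [[0, 0], [0, 0]] with rank 0, so corank 2. A Groebner basis of the Jacobian ideal J(f) in C{p,q} is {q^4, p^3, p^2/4 + p*q^2}; counting standard monomials gives mu = 8. Corank 2; j^3 = 3*p^3 is a perfect cube, so E-series; the 5-jet and mu = 8 give E_8.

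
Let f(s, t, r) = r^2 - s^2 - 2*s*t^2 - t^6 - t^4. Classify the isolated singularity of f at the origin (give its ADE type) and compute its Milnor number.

The Hessian of f at 0 has rank 2. Corank 1: A-series; mu = 5 gives A_5.

Type A5, Milnor number mu = 5.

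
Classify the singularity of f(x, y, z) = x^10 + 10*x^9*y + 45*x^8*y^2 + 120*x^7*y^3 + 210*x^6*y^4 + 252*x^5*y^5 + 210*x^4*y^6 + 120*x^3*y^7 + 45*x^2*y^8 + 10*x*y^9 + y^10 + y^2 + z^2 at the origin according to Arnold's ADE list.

The Hessian of f at 0 has rank 2. Corank 1: A-series; mu = 9 gives A_9.

A_9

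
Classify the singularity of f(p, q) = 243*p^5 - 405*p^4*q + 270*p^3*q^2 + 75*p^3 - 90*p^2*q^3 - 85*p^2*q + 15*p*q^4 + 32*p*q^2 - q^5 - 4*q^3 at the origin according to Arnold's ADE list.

The Hessian of f at 0 is [[0, 0], [0, 0]] with rank 0, so corank 2. A Groebner basis of the Jacobian ideal J(f) in C{p,q} is {-625*p*q/3 + q^4 + 250*q^2/3, p*q^2 - 2*q^3/5, p^2 - 11*p*q/15 + 2*q^2/15}; counting standard monomials gives mu = 6. Corank 2; j^3 = (3*p - q)*(5*p - 2*q)^2 has shape L^2 M (L != M), so D-series; mu = 6 gives D_6.

D_6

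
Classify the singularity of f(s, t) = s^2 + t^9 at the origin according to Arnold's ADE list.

A_8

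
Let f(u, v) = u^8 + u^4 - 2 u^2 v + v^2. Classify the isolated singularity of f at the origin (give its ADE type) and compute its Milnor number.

Type A_{7}, Milnor number mu = 7.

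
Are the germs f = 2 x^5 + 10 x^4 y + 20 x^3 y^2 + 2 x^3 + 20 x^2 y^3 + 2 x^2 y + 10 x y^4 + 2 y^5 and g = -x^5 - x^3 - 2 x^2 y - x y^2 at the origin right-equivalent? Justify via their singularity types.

The Hessian of f at 0 has rank 0. Corank 2; j^3 = 2*x^2*(x + y) has shape L^2 M (L != M), so D-series; mu = 6 gives D_6. The Hessian of g at 0 has rank 0. Corank 2; j^3 = -x*(x + y)^2 has shape L^2 M (L != M), so D-series; mu = 6 gives D_6. Both have type D_6, hence right-equivalent.

Yes.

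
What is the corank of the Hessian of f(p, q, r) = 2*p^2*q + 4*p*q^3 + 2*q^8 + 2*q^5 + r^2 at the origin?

2

Hessian at 0 has rank 1.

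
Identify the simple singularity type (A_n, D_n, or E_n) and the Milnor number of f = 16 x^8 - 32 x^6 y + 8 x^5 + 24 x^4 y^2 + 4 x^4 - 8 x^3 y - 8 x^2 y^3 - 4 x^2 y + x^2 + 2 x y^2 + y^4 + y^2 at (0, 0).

The Hessian of f at 0 is [[2, 0], [0, 2]] with rank 2, so corank 0. A Groebner basis of the Jacobian ideal J(f) in C{x,y} is {x, y}; counting standard monomials gives mu = 1. Corank 0: nondegenerate Morse point, so A_1.

Type A_1, Milnor number mu = 1.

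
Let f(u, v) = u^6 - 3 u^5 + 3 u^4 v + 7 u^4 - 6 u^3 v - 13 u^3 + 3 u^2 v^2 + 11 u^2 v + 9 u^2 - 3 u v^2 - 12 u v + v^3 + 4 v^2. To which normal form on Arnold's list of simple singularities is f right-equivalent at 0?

A_2

The Hessian of f at 0 is [[18, -12], [-12, 8]] with rank 1, so corank 1. A Groebner basis of the Jacobian ideal J(f) in C{u,v} is {v^2, u - 2*v/3}; counting standard monomials gives mu = 2. Corank 1: A-series; mu = 2 gives A_2.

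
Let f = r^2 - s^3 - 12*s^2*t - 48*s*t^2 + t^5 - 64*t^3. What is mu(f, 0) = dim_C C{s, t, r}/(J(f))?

The Hessian of f at 0 has rank 1. Corank 2; j^3 = -(s + 4*t)^3 is a perfect cube, so E-series; the 5-jet and mu = 8 give E_8.

8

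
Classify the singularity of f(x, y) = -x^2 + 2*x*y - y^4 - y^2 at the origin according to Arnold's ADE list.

The Hessian of f at 0 has rank 1. Corank 1: A-series; mu = 3 gives A_3.

A_{3}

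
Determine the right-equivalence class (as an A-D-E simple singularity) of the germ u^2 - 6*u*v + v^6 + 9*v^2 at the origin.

The Hessian of f at 0 is [[2, -6], [-6, 18]] with rank 1, so corank 1. A Groebner basis of the Jacobian ideal J(f) in C{u,v} is {v^5, u - 3*v}; counting standard monomials gives mu = 5. Corank 1: A-series; mu = 5 gives A_5.

A_{5}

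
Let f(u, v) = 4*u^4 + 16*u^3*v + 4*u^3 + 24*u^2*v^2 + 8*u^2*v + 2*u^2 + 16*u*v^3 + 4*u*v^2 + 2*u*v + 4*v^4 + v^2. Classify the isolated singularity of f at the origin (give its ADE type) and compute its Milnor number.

Type A_1, Milnor number mu = 1.

The Hessian of f at 0 has rank 2. Corank 0: nondegenerate Morse point, so A_1.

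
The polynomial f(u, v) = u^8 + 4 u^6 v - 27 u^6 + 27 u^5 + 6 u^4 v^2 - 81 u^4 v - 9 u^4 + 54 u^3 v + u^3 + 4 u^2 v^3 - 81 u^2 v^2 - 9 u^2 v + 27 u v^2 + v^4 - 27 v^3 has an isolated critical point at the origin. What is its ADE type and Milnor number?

The Hessian of f at 0 has rank 0. Corank 2; j^3 = (u - 3*v)^3 is a perfect cube, so E-series; the 4-jet and mu = 6 give E_6.

Type E6, Milnor number mu = 6.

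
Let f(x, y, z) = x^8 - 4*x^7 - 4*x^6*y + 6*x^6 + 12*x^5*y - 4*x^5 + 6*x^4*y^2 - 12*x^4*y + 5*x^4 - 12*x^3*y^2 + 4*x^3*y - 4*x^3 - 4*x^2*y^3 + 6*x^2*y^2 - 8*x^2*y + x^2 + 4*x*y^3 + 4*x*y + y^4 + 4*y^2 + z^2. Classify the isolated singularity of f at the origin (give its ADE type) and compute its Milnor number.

Type A_3, Milnor number mu = 3.

The Hessian of f at 0 is [[2, 4, 0], [4, 8, 0], [0, 0, 2]] with rank 2, so corank 1. A Groebner basis of the Jacobian ideal J(f) in C{x,y,z} is {x^2 - x/2 - y, x*y + x/4 + y/2, -x/8 + y^2 - y/4, z}; counting standard monomials gives mu = 3. Corank 1: A-series; mu = 3 gives A_3.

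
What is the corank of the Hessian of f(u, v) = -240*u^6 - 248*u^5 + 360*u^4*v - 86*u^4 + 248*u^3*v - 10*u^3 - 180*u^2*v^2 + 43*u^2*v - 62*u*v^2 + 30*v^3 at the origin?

2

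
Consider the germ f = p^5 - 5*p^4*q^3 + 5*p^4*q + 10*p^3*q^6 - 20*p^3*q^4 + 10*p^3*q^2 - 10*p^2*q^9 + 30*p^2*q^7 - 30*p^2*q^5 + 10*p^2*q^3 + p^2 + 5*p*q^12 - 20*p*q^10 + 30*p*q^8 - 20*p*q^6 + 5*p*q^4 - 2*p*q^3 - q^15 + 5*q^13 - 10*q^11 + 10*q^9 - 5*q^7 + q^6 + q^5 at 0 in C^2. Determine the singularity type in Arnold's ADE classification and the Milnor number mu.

Type A4, Milnor number mu = 4.

The Hessian of f at 0 has rank 1. Corank 1: A-series; mu = 4 gives A_4.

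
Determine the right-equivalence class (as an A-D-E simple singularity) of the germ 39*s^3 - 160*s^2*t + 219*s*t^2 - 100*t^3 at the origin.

D4

The Hessian of f at 0 is [[0, 0], [0, 0]] with rank 0, so corank 2. A Groebner basis of the Jacobian ideal J(f) in C{s,t} is {t^3, s^2 - 39*t^2/23, s*t - 30*t^2/23}; counting standard monomials gives mu = 4. Corank 2; j^3 = (3*s - 4*t)*(13*s^2 - 36*s*t + 25*t^2) splits into three distinct lines over C (the quadratic factor has nonzero discriminant), so D_4.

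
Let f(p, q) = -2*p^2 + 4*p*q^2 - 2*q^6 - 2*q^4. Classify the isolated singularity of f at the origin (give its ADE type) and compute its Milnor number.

Type A5, Milnor number mu = 5.

The Hessian of f at 0 has rank 1. Corank 1: A-series; mu = 5 gives A_5.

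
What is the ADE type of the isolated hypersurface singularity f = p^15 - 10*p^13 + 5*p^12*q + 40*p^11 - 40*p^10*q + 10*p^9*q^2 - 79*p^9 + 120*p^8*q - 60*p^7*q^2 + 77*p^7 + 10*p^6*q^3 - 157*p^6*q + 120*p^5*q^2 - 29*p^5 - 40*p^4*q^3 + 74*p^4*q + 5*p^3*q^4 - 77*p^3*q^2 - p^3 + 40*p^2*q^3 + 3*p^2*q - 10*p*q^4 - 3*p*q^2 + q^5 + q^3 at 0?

E_8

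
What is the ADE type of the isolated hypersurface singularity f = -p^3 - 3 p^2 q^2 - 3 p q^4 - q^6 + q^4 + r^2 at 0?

E_{6}

The Hessian of f at 0 has rank 1. Corank 2; j^3 = -p^3 is a perfect cube, so E-series; the 4-jet and mu = 6 give E_6.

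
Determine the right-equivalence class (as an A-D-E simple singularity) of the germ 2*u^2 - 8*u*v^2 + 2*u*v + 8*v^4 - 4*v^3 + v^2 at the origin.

A_1

The Hessian of f at 0 is [[4, 2], [2, 2]] with rank 2, so corank 0. A Groebner basis of the Jacobian ideal J(f) in C{u,v} is {u, v}; counting standard monomials gives mu = 1. Corank 0: nondegenerate Morse point, so A_1.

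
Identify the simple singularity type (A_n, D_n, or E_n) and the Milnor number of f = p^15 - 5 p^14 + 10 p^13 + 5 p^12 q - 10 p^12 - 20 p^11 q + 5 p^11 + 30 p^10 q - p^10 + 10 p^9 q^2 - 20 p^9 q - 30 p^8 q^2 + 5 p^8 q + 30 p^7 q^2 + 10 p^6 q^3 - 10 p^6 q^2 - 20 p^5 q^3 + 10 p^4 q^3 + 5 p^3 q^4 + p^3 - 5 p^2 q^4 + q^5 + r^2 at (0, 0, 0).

Type E_8, Milnor number mu = 8.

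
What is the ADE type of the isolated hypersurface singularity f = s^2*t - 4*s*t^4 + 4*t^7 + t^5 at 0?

D_{6}

The Hessian of f at 0 has rank 0. Corank 2; j^3 = s^2*t has shape L^2 M (L != M), so D-series; mu = 6 gives D_6.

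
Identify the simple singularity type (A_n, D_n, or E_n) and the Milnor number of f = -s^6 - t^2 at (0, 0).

Type A5, Milnor number mu = 5.

The Hessian of f at 0 is [[0, 0], [0, -2]] with rank 1, so corank 1. A Groebner basis of the Jacobian ideal J(f) in C{s,t} is {s^5, t}; counting standard monomials gives mu = 5. Corank 1: A-series; mu = 5 gives A_5.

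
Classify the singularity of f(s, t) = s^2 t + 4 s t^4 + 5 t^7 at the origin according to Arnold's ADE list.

The Hessian of f at 0 has rank 0. Corank 2; j^3 = s^2*t has shape L^2 M (L != M), so D-series; mu = 8 gives D_8.

D_{8}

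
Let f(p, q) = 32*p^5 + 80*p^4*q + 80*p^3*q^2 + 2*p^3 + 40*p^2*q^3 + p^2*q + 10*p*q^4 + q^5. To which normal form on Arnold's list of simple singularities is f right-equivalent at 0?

D6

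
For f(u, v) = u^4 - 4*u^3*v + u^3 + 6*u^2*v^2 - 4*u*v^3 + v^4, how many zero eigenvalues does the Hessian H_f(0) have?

The Hessian at 0 is [[0, 0], [0, 0]] of rank 0; hence corank 2.

2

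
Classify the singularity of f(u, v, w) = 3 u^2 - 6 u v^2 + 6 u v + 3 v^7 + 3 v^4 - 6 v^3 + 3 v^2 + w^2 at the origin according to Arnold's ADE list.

The Hessian of f at 0 has rank 2. Corank 1: A-series; mu = 6 gives A_6.

A6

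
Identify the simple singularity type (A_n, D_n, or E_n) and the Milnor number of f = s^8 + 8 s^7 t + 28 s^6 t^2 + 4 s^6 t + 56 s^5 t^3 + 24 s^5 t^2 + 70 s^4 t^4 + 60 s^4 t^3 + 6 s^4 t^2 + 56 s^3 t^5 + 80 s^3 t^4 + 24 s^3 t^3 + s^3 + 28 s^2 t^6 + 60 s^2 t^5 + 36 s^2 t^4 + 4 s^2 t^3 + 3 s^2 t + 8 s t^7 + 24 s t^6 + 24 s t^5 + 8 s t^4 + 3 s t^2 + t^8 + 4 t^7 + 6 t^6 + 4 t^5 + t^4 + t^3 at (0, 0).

Type E6, Milnor number mu = 6.

The Hessian of f at 0 has rank 0. Corank 2; j^3 = (s + t)^3 is a perfect cube, so E-series; the 4-jet and mu = 6 give E_6.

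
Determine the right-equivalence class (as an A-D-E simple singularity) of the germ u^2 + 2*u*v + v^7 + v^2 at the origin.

The Hessian of f at 0 has rank 1. Corank 1: A-series; mu = 6 gives A_6.

A_6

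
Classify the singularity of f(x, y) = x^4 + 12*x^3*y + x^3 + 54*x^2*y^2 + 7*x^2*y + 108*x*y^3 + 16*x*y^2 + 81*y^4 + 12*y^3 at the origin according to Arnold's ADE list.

D_{5}

The Hessian of f at 0 has rank 0. Corank 2; j^3 = (x + 2*y)^2*(x + 3*y) has shape L^2 M (L != M), so D-series; mu = 5 gives D_5.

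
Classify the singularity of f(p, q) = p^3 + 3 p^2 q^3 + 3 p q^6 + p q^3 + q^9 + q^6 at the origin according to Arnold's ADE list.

The Hessian of f at 0 has rank 0. Corank 2; j^3 = p^3 is a perfect cube, so E-series; the 4-jet and mu = 7 give E_7.

E_7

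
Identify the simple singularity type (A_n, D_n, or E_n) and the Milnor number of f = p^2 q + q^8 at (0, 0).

Type D_9, Milnor number mu = 9.

The Hessian of f at 0 has rank 0. Corank 2; j^3 = p^2*q has shape L^2 M (L != M), so D-series; mu = 9 gives D_9.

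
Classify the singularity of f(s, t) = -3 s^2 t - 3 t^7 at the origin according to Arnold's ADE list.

The Hessian of f at 0 has rank 0. Corank 2; j^3 = -3*s^2*t has shape L^2 M (L != M), so D-series; mu = 8 gives D_8.

D8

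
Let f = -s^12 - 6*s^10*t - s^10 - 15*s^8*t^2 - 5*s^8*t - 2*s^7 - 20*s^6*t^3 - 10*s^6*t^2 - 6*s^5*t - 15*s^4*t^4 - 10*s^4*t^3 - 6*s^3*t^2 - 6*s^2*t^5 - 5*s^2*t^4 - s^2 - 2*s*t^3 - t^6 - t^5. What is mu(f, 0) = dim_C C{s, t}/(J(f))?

4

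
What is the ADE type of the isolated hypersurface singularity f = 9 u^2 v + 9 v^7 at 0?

D_{8}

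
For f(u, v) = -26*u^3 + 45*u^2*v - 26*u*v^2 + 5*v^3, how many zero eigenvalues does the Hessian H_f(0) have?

Hessian at 0 has rank 0.

2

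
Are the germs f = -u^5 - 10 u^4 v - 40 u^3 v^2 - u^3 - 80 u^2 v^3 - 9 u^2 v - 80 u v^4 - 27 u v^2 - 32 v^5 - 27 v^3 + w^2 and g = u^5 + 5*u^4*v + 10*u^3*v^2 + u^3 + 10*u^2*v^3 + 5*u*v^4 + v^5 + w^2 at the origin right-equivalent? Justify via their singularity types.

Yes.

The Hessian of f at 0 is [[0, 0, 0], [0, 0, 0], [0, 0, 2]] with rank 1, so corank 2. A Groebner basis of the Jacobian ideal J(f) in C{u,v,w} is {v^5, u*v^3 + 11*v^4/4, u^2 + 6*u*v + 9*v^2, w}; counting standard monomials gives mu = 8. Corank 2; j^3 = -(u + 3*v)^3 is a perfect cube, so E-series; the 5-jet and mu = 8 give E_8. The Hessian of g at 0 is [[0, 0, 0], [0, 0, 0], [0, 0, 2]] with rank 1, so corank 2. A Groebner basis of the Jacobian ideal J(g) in C{u,v,w} is {v^5, u*v^3 + v^4/4, u^2, w}; counting standard monomials gives mu = 8. Corank 2; j^3 = u^3 is a perfect cube, so E-series; the 5-jet and mu = 8 give E_8. Both have type E_8, hence right-equivalent.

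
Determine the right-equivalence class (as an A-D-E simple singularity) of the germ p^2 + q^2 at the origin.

A_{1}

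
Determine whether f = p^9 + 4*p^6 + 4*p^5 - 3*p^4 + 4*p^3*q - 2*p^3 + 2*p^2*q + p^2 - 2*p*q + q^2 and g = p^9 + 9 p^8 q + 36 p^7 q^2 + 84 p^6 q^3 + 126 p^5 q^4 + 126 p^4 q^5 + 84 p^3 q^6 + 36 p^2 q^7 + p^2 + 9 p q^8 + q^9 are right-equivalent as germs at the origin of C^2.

Yes.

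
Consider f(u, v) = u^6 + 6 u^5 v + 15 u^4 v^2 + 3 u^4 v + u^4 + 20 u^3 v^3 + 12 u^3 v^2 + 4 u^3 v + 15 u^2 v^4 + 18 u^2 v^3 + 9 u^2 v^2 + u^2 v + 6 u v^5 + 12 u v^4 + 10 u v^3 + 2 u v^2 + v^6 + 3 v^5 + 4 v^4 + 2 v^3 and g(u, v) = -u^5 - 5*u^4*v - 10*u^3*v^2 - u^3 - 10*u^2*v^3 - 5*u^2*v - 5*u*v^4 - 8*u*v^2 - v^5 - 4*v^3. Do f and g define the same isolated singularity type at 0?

The Hessian of f at 0 is [[0, 0], [0, 0]] with rank 0, so corank 2. A Groebner basis of the Jacobian ideal J(f) in C{u,v} is {v^3, u^2 + 2*v^2, u*v + v^2}; counting standard monomials gives mu = 4. Corank 2; j^3 = v*(u^2 + 2*u*v + 2*v^2) splits into three distinct lines over C (the quadratic factor has nonzero discriminant), so D_4. The Hessian of g at 0 is [[0, 0], [0, 0]] with rank 0, so corank 2. A Groebner basis of the Jacobian ideal J(g) in C{u,v} is {u*v/5 + v^4 + 2*v^2/5, u*v^2 + 2*v^3, u^2 + 3*u*v + 2*v^2}; counting standard monomials gives mu = 6. Corank 2; j^3 = -(u + v)*(u + 2*v)^2 has shape L^2 M (L != M), so D-series; mu = 6 gives D_6. f is D_4 but g is D_6, hence not right-equivalent.

No.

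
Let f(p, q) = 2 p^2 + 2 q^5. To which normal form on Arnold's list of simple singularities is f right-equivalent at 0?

The Hessian of f at 0 is [[4, 0], [0, 0]] with rank 1, so corank 1. A Groebner basis of the Jacobian ideal J(f) in C{p,q} is {q^4, p}; counting standard monomials gives mu = 4. Corank 1: A-series; mu = 4 gives A_4.

A_4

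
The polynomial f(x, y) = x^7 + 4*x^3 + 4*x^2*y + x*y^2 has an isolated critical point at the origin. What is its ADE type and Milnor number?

The Hessian of f at 0 has rank 0. Corank 2; j^3 = x*(2*x + y)^2 has shape L^2 M (L != M), so D-series; mu = 8 gives D_8.

Type D_{8}, Milnor number mu = 8.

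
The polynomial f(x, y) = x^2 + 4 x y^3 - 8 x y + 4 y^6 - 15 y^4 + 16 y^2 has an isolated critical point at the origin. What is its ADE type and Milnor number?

Type A_{3}, Milnor number mu = 3.

The Hessian of f at 0 has rank 1. Corank 1: A-series; mu = 3 gives A_3.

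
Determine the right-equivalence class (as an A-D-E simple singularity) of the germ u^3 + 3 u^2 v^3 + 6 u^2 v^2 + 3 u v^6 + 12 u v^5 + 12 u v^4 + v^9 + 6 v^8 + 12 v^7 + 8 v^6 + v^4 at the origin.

E_{6}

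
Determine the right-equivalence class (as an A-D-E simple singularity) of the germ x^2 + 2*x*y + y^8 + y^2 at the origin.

A7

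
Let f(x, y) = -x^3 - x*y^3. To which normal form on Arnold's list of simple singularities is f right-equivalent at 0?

E7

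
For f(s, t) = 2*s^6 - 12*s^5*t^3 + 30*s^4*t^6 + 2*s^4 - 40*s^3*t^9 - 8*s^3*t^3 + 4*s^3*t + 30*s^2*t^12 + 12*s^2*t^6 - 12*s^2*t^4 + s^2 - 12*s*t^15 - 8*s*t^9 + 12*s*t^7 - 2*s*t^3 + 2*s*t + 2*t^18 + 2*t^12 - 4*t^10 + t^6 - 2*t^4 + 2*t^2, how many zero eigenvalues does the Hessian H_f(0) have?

The Hessian at 0 is [[2, 2], [2, 4]] of rank 2; hence corank 0.

0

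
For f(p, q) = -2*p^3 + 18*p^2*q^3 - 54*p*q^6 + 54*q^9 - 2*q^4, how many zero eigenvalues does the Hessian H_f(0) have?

2

The Hessian at 0 is [[0, 0], [0, 0]] of rank 0; hence corank 2.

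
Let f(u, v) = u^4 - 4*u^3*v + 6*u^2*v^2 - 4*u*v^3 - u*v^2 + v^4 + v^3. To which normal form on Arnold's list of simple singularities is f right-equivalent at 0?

The Hessian of f at 0 has rank 0. Corank 2; j^3 = -v^2*(u - v) has shape L^2 M (L != M), so D-series; mu = 5 gives D_5.

D5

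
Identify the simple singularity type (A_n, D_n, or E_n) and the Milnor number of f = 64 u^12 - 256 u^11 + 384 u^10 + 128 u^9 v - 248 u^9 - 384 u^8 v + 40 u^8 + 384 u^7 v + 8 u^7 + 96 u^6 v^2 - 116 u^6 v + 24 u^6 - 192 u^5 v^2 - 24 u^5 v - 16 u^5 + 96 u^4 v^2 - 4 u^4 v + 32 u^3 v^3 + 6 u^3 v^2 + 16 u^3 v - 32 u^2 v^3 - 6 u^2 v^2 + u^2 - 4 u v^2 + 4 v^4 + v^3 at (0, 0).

The Hessian of f at 0 has rank 1. Corank 1: A-series; mu = 2 gives A_2.

Type A_{2}, Milnor number mu = 2.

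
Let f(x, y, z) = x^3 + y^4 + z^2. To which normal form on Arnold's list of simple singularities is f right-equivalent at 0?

E6

The Hessian of f at 0 has rank 1. Corank 2; j^3 = x^3 is a perfect cube, so E-series; the 4-jet and mu = 6 give E_6.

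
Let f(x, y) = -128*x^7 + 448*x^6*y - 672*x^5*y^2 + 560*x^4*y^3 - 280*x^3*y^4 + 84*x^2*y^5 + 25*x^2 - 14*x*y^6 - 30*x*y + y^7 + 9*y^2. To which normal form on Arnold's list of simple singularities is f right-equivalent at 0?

A_6

The Hessian of f at 0 has rank 1. Corank 1: A-series; mu = 6 gives A_6.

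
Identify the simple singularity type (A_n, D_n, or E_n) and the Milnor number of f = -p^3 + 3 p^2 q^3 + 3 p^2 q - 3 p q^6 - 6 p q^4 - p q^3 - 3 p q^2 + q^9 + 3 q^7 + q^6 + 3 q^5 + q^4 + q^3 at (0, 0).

Type E_{7}, Milnor number mu = 7.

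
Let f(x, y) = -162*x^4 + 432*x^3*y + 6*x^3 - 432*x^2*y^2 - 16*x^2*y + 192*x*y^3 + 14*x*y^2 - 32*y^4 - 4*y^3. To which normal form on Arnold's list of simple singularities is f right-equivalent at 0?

The Hessian of f at 0 has rank 0. Corank 2; j^3 = 2*(x - y)^2*(3*x - 2*y) has shape L^2 M (L != M), so D-series; mu = 5 gives D_5.

D5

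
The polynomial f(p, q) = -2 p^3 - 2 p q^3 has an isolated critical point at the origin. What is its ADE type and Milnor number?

Type E_7, Milnor number mu = 7.

The Hessian of f at 0 has rank 0. Corank 2; j^3 = -2*p^3 is a perfect cube, so E-series; the 4-jet and mu = 7 give E_7.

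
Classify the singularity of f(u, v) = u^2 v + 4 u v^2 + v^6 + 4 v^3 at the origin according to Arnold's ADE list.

D_{7}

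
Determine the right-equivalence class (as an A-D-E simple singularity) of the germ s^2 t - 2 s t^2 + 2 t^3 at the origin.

The Hessian of f at 0 has rank 0. Corank 2; j^3 = t*(s^2 - 2*s*t + 2*t^2) splits into three distinct lines over C (the quadratic factor has nonzero discriminant), so D_4.

D4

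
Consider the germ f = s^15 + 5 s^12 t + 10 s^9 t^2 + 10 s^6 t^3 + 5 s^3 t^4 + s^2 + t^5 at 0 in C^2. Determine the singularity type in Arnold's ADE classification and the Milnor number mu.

Type A_{4}, Milnor number mu = 4.

The Hessian of f at 0 has rank 1. Corank 1: A-series; mu = 4 gives A_4.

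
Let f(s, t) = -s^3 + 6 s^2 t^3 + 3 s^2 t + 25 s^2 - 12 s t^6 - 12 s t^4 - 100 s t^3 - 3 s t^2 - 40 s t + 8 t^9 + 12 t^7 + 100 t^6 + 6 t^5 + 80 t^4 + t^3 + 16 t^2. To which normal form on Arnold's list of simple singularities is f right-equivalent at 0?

The Hessian of f at 0 has rank 1. Corank 1: A-series; mu = 2 gives A_2.

A2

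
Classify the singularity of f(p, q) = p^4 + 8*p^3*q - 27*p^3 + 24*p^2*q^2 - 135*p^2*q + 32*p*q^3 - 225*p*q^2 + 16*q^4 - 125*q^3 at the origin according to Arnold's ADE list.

E6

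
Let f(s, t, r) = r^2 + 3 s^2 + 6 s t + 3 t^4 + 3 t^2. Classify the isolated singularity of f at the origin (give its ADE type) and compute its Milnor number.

Type A3, Milnor number mu = 3.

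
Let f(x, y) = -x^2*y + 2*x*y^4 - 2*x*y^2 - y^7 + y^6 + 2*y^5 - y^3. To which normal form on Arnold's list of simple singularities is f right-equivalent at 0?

The Hessian of f at 0 has rank 0. Corank 2; j^3 = -y*(x + y)^2 has shape L^2 M (L != M), so D-series; mu = 7 gives D_7.

D7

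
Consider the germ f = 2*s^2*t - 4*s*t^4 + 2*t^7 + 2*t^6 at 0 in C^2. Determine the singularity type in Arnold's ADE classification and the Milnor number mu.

The Hessian of f at 0 has rank 0. Corank 2; j^3 = 2*s^2*t has shape L^2 M (L != M), so D-series; mu = 7 gives D_7.

Type D_{7}, Milnor number mu = 7.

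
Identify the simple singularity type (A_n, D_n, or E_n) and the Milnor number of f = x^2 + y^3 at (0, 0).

Type A2, Milnor number mu = 2.

The Hessian of f at 0 has rank 1. Corank 1: A-series; mu = 2 gives A_2.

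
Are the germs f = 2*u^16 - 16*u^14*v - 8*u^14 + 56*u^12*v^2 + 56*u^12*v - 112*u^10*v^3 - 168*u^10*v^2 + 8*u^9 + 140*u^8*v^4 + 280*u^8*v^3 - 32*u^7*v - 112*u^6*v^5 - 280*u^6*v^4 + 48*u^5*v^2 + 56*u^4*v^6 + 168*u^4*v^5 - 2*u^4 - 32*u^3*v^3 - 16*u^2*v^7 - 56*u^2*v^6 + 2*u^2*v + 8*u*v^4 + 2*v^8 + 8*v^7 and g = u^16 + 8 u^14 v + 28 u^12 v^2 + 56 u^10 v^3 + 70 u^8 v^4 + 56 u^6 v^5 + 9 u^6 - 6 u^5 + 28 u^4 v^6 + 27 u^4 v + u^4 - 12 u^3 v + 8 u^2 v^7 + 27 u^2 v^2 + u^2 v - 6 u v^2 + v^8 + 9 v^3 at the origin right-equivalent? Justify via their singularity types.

The Hessian of f at 0 is [[0, 0], [0, 0]] with rank 0, so corank 2. A Groebner basis of the Jacobian ideal J(f) in C{u,v} is {u^2*v^2, u^2*v + u^2/2 + u*v^3, u*v/2 + v^4, u^3}; counting standard monomials gives mu = 9. Corank 2; j^3 = 2*u^2*v has shape L^2 M (L != M), so D-series; mu = 9 gives D_9. The Hessian of g at 0 is [[0, 0], [0, 0]] with rank 0, so corank 2. A Groebner basis of the Jacobian ideal J(g) in C{u,v} is {u^4 - u^3/3 + u*v/3 - v^2, 531433*u^3/648 - 2187*u^2/8 + u*v^3 - 2*u*v^2/3 + 531473*u*v/648 + v^3 - 4*v^2/27, 177145*u^3/162 - 729*u^2/2 - 14*u*v^2/27 + 531463*u*v/486 + v^4 + 2*v^3/3 - 11*v^2/81, u^2*v - u*v/3 + v^2}; counting standard monomials gives mu = 9. Corank 2; j^3 = v*(u - 3*v)^2 has shape L^2 M (L != M), so D-series; mu = 9 gives D_9. Both have type D_9, hence right-equivalent.

Yes.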